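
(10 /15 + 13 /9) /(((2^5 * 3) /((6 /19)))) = 1 /144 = 0.01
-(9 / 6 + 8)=-19 / 2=-9.50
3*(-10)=-30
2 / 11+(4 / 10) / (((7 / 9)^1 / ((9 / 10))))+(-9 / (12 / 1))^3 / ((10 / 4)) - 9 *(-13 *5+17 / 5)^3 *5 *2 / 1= 1295881732741 / 61600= 21037041.12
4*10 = 40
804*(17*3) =41004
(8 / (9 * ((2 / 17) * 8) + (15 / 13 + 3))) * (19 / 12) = 4199 / 4185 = 1.00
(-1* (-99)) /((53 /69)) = 6831 /53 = 128.89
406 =406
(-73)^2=5329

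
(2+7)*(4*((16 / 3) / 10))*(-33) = -3168 / 5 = -633.60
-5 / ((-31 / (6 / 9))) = 0.11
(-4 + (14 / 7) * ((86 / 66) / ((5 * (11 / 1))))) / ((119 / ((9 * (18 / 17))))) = -22788 / 71995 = -0.32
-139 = -139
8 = 8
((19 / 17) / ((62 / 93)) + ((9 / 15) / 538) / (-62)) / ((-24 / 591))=-936376263 / 22682080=-41.28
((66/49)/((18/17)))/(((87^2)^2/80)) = 0.00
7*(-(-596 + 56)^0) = -7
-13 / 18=-0.72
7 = 7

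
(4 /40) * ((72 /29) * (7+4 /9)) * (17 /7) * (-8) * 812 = -29158.40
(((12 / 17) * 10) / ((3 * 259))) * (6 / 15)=16 / 4403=0.00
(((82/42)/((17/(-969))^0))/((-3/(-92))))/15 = 3772/945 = 3.99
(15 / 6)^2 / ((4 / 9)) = 225 / 16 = 14.06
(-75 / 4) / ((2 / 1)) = -9.38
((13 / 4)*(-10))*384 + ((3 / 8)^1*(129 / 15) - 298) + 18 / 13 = -6642163 / 520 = -12773.39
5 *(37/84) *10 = 925/42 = 22.02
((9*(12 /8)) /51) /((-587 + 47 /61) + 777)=61 /43962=0.00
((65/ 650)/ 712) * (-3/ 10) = -3/ 71200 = -0.00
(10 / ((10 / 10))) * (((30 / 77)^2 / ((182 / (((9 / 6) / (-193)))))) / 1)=-6750 / 104131027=-0.00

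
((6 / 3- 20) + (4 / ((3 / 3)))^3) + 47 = 93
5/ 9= 0.56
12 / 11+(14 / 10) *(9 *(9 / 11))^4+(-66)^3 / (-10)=481204275 / 14641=32866.90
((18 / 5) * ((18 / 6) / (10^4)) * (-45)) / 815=-0.00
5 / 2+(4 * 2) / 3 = 31 / 6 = 5.17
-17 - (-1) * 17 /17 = -16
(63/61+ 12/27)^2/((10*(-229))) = -657721/690208290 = -0.00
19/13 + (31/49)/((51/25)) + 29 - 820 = -25639661/32487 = -789.23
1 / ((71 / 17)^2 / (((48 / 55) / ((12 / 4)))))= 4624 / 277255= 0.02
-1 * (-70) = 70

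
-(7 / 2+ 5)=-17 / 2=-8.50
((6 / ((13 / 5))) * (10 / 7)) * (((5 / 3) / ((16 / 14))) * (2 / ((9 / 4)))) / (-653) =-500 / 76401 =-0.01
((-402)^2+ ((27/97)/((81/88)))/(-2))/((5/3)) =96962.31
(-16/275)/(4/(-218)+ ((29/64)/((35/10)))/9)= 3515904/239525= 14.68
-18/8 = -9/4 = -2.25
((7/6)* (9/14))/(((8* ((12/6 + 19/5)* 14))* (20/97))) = 291/51968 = 0.01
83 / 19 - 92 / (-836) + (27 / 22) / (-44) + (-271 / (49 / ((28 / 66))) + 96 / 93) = 37554085 / 11973192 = 3.14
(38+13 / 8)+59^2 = 28165 / 8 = 3520.62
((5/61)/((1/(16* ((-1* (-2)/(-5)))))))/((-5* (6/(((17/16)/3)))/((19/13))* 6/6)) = 323/35685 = 0.01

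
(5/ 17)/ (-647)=-5/ 10999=-0.00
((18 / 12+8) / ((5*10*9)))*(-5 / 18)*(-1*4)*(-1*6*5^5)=-11875 / 27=-439.81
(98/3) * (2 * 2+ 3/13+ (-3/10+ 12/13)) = 30919/195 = 158.56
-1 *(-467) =467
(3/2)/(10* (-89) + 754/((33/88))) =9/6724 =0.00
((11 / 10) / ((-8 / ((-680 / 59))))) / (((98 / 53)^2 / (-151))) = -79317733 / 1133272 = -69.99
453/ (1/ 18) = 8154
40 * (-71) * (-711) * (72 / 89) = 145385280 / 89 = 1633542.47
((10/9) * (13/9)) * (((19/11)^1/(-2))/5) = -247/891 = -0.28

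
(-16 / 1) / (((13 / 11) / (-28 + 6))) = 3872 / 13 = 297.85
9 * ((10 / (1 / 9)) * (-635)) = -514350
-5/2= -2.50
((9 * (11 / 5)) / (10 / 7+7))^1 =693 / 295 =2.35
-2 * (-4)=8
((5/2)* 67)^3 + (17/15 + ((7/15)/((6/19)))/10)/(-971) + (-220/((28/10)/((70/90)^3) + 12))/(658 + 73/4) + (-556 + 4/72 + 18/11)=3980488318181218453/847116518600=4698867.55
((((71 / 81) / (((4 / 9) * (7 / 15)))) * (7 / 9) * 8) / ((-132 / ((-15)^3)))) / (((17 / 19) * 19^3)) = 44375 / 405042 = 0.11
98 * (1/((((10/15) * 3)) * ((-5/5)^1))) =-49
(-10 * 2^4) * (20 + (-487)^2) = -37950240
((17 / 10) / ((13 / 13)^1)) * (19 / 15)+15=2573 / 150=17.15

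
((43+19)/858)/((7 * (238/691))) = 0.03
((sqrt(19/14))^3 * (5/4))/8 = 95 * sqrt(266)/6272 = 0.25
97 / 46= 2.11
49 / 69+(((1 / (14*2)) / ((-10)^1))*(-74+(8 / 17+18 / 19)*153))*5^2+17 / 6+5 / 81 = -324164 / 35397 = -9.16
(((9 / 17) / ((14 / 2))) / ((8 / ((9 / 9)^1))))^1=0.01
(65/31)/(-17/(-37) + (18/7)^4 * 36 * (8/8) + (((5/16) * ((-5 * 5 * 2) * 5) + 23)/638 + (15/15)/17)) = 501033573040/376213758795821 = 0.00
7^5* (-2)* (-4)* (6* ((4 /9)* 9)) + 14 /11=3226945.27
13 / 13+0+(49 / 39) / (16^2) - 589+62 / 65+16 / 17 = -497387963 / 848640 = -586.10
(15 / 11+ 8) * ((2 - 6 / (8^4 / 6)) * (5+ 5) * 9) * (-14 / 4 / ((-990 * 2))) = 1470119 / 495616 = 2.97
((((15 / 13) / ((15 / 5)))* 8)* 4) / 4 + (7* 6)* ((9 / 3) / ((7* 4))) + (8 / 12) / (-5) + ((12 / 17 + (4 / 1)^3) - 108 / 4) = 299341 / 6630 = 45.15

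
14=14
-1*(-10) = 10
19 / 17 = 1.12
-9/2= -4.50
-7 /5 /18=-7 /90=-0.08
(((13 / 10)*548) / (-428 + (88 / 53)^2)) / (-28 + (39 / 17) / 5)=85048093 / 1398171614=0.06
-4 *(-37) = 148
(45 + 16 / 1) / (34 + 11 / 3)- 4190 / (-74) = 243506 / 4181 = 58.24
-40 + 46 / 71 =-2794 / 71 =-39.35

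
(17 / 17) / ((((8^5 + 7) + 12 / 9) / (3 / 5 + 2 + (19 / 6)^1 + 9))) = 443 / 983290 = 0.00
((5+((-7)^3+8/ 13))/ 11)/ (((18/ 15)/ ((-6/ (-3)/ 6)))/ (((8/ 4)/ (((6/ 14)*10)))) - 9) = 10234/ 429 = 23.86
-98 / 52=-49 / 26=-1.88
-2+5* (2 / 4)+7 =15 / 2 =7.50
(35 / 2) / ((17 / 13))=455 / 34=13.38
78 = 78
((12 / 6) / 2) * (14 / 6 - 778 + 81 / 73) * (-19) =3222932 / 219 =14716.58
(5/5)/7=1/7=0.14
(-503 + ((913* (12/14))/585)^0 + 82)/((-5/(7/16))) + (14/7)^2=163/4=40.75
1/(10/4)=2/5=0.40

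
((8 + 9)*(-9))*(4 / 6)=-102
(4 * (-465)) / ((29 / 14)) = -26040 / 29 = -897.93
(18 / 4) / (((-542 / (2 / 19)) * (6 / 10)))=-15 / 10298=-0.00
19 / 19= 1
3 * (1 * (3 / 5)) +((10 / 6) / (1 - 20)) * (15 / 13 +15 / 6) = 1.48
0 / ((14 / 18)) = 0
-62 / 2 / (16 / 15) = -465 / 16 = -29.06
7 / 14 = 1 / 2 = 0.50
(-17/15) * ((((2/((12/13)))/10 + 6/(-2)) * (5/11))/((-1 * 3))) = -2839/5940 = -0.48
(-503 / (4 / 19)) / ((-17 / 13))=124241 / 68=1827.07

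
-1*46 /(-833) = 46 /833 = 0.06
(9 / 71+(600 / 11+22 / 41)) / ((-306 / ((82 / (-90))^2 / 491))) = -72481481 / 237617805150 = -0.00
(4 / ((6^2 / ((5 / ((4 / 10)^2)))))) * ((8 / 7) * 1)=250 / 63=3.97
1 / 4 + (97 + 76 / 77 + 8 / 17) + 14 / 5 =2657469 / 26180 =101.51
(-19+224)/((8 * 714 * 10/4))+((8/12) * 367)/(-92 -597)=-670519/1967784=-0.34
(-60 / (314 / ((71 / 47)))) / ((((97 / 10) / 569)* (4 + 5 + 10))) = -12119700 / 13599497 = -0.89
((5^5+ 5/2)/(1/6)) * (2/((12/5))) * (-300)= -4691250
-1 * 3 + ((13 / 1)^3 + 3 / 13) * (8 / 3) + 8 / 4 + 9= 228824 / 39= 5867.28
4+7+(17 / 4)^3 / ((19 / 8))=6585 / 152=43.32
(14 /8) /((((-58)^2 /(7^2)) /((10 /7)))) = 245 /6728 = 0.04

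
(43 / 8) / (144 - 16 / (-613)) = 26359 / 706304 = 0.04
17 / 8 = 2.12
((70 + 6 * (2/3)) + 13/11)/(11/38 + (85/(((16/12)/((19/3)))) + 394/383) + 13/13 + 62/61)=1468411276/7950959599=0.18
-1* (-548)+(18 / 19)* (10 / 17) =177184 / 323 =548.56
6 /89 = 0.07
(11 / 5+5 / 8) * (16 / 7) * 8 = 1808 / 35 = 51.66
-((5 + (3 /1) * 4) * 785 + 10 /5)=-13347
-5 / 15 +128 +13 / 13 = 386 / 3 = 128.67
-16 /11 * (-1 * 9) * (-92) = -13248 /11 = -1204.36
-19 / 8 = -2.38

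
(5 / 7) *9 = 6.43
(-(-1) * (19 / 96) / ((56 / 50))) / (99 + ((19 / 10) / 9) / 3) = 21375 / 11983552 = 0.00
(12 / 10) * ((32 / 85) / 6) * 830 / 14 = 2656 / 595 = 4.46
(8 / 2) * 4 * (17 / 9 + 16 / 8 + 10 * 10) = 14960 / 9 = 1662.22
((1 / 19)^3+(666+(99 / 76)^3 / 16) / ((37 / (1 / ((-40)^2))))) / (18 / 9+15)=947863871 / 1413713428480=0.00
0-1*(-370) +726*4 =3274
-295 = -295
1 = 1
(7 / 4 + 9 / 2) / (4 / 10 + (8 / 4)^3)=125 / 168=0.74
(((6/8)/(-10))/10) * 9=-27/400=-0.07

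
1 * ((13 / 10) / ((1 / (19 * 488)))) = 60268 / 5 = 12053.60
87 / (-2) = -87 / 2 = -43.50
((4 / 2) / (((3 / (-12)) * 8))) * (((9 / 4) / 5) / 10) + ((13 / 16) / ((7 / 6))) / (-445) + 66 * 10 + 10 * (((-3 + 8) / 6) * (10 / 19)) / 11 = 25794742073 / 39062100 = 660.35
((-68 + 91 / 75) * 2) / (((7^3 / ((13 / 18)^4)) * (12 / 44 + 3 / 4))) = -1573682539 / 15190355250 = -0.10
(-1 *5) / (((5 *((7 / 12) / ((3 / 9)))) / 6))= -3.43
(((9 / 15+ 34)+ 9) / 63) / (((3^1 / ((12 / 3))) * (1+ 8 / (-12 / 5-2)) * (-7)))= 0.16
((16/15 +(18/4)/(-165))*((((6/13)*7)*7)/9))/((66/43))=722701/424710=1.70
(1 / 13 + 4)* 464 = 24592 / 13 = 1891.69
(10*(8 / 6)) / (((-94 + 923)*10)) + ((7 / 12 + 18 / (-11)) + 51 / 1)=5465773 / 109428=49.95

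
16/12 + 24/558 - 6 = -430/93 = -4.62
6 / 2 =3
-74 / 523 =-0.14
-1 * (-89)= 89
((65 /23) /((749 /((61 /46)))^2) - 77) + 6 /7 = -2078912704427 /27302796668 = -76.14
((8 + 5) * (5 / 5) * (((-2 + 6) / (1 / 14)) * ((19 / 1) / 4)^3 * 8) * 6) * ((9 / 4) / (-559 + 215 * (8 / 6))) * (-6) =7982793 / 43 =185646.35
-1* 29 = -29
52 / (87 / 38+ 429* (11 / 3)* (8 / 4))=1976 / 119635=0.02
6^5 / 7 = 7776 / 7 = 1110.86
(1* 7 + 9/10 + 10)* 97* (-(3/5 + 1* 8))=-746609/50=-14932.18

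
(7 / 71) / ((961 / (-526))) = -3682 / 68231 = -0.05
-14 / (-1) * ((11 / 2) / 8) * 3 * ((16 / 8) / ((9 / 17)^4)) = 6431117 / 8748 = 735.15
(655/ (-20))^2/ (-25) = -17161/ 400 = -42.90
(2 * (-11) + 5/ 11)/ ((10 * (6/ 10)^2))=-395/ 66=-5.98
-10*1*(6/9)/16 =-0.42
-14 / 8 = -1.75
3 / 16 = 0.19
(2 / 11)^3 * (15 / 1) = 120 / 1331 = 0.09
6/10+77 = 388/5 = 77.60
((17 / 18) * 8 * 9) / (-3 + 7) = 17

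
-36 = -36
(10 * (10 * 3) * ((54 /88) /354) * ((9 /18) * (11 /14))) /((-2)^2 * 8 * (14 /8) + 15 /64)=5400 /1486387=0.00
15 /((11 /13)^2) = 20.95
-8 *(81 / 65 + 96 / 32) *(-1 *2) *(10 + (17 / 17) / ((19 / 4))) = 856704 / 1235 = 693.69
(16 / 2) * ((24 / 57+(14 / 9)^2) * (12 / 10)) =69952 / 2565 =27.27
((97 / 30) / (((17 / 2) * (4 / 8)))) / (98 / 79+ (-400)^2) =7663 / 1611612495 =0.00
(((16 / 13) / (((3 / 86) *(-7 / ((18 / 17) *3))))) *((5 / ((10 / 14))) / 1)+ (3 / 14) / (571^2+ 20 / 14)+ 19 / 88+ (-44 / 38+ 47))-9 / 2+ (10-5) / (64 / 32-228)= -6721916286045447 / 95296982584232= -70.54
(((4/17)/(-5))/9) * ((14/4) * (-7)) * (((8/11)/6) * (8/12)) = 784/75735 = 0.01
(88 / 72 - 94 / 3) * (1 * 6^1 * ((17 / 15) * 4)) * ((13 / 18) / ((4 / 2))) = -119782 / 405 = -295.76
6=6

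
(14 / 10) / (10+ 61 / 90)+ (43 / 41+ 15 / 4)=776971 / 157604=4.93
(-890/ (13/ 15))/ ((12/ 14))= -15575/ 13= -1198.08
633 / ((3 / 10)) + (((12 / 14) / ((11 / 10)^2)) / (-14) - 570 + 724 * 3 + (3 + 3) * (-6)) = 21794704 / 5929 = 3675.95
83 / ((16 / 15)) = 1245 / 16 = 77.81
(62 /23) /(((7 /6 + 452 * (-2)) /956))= -2.85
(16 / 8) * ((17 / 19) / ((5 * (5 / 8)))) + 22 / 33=1766 / 1425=1.24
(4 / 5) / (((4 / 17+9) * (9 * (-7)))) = -68 / 49455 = -0.00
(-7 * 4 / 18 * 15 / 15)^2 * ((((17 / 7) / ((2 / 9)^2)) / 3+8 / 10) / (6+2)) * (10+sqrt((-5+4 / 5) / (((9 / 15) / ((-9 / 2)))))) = 16849 * sqrt(14) / 2160+16849 / 324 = 81.19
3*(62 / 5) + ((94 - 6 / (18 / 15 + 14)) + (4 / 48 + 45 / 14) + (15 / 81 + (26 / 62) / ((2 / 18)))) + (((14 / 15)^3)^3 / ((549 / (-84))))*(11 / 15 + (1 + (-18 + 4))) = 242032384714854944531 / 1740351638320312500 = 139.07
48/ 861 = 16/ 287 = 0.06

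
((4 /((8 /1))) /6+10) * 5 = 605 /12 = 50.42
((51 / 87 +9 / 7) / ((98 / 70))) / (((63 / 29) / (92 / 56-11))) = -124450 / 21609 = -5.76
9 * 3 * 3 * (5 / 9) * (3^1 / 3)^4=45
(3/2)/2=0.75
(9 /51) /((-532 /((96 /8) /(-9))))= 1 /2261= 0.00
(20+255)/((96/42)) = 1925/16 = 120.31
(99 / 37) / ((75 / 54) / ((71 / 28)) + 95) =63261 / 2259035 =0.03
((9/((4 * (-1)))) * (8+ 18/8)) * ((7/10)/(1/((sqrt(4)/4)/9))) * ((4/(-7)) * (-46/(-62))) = 943/2480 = 0.38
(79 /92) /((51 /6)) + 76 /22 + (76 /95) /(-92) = 152551 /43010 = 3.55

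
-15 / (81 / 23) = -4.26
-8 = -8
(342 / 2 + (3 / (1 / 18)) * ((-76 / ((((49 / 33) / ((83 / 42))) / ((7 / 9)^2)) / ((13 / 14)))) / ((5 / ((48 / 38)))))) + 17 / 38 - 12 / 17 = -95654729 / 158270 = -604.38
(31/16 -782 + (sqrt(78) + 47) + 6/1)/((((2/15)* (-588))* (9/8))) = 58165/7056 -5* sqrt(78)/441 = 8.14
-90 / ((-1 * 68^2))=45 / 2312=0.02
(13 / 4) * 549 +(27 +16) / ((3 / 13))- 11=23515 / 12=1959.58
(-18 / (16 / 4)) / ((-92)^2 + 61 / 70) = -315 / 592541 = -0.00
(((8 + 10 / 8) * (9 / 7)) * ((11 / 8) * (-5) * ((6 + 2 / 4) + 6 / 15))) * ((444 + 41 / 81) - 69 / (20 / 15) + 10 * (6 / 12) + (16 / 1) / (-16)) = -1203347189 / 5376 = -223836.90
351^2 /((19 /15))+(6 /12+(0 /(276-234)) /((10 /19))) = 3696049 /38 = 97264.45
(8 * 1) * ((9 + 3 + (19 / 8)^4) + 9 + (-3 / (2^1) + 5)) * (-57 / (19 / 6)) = -2076057 / 256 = -8109.60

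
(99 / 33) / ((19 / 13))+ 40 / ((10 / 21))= 86.05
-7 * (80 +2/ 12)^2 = -44986.86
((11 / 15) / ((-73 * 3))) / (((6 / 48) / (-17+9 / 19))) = 27632 / 62415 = 0.44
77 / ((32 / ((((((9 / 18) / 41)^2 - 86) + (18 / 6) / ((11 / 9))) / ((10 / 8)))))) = -8651083 / 53792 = -160.82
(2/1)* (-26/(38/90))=-2340/19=-123.16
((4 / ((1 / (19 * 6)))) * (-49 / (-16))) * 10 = 13965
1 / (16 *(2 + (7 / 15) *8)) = 15 / 1376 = 0.01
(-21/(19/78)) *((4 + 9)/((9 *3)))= -2366/57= -41.51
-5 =-5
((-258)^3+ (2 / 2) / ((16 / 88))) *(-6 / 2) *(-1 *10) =-515205195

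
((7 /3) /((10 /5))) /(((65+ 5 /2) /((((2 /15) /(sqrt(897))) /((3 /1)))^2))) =28 /735652125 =0.00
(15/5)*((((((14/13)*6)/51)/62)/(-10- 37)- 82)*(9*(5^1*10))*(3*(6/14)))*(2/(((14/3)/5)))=-4812086718000/15777853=-304989.96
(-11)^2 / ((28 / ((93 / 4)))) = 11253 / 112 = 100.47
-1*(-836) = 836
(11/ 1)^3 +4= 1335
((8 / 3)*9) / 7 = 24 / 7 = 3.43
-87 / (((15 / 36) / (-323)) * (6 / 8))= 449616 / 5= 89923.20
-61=-61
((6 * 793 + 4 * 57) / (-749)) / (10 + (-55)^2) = -4986 / 2273215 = -0.00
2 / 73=0.03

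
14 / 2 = 7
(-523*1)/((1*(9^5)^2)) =-523/3486784401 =-0.00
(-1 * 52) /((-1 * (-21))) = -52 /21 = -2.48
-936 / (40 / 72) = -8424 / 5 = -1684.80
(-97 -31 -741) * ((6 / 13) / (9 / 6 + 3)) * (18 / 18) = -3476 / 39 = -89.13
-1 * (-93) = 93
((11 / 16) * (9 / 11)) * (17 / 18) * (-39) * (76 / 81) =-4199 / 216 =-19.44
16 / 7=2.29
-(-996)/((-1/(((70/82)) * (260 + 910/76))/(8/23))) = -1441112400/17917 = -80432.68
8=8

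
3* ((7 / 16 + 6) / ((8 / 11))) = 3399 / 128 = 26.55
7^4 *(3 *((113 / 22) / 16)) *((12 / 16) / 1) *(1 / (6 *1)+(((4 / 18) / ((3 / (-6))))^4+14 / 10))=2784.65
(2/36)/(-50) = -1/900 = -0.00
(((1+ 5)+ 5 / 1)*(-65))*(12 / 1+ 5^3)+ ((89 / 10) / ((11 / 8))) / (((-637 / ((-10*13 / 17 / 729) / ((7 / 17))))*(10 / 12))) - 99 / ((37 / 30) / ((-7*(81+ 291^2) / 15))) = 521937175381103 / 169615215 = 3077183.70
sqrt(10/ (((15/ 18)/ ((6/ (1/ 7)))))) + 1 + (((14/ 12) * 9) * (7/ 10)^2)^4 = 6 * sqrt(14) + 1122744263281/ 1600000000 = 724.17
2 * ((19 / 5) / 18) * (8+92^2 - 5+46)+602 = 188837 / 45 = 4196.38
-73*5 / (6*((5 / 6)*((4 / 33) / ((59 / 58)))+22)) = -710655 / 258164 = -2.75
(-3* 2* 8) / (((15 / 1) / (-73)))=1168 / 5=233.60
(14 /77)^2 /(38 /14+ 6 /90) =105 /8833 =0.01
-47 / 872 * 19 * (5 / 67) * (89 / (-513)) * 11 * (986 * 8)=1150.44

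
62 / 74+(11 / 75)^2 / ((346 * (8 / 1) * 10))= 0.84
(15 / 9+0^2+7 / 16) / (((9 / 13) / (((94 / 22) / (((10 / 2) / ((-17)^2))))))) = 17834479 / 23760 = 750.61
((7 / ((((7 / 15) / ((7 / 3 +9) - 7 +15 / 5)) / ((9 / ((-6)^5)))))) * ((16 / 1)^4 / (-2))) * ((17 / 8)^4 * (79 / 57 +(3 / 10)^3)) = 73993676009 / 615600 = 120197.65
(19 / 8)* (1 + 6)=133 / 8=16.62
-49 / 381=-0.13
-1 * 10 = -10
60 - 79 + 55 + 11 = 47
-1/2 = -0.50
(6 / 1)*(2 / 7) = 12 / 7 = 1.71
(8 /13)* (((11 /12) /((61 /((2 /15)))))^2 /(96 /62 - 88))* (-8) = 7502 /32815033875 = 0.00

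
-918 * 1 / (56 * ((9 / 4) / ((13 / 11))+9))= -221 / 147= -1.50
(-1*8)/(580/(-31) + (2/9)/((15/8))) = 8370/19451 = 0.43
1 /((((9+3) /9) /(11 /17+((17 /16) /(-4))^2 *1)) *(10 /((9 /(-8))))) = -0.06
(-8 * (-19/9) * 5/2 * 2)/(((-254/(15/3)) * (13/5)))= -9500/14859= -0.64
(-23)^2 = 529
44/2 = 22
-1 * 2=-2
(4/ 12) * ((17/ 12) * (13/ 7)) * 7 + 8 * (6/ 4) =18.14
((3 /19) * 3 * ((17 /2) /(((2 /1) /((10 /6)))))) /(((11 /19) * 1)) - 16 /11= 191 /44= 4.34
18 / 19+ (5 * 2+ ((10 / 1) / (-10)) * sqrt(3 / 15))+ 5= 303 / 19 - sqrt(5) / 5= 15.50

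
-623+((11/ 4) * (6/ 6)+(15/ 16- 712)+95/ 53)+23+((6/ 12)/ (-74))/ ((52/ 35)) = -66614463/ 50986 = -1306.52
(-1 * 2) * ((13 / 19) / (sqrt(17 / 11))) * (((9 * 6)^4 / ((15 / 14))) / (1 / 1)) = -1031704128 * sqrt(187) / 1615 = -8735815.33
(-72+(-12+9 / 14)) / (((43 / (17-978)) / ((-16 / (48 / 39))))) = -14579331 / 602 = -24218.16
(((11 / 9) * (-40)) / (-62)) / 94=110 / 13113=0.01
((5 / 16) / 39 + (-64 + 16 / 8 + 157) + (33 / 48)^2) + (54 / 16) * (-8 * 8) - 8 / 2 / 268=-80628739 / 668928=-120.53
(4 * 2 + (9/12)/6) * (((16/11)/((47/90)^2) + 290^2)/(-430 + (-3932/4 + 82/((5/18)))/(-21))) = -3487021321875/2027071178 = -1720.23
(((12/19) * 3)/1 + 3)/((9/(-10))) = -310/57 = -5.44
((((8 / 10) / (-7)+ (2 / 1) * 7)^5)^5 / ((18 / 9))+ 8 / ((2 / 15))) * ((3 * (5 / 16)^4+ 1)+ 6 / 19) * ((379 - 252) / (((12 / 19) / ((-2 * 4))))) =-5191838105532765048180640233174046902340560559595373516949293019577401153 / 130963732389059072344433593750000000000000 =-39643327284756736392686270000000.00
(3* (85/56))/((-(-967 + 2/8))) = 85/18046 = 0.00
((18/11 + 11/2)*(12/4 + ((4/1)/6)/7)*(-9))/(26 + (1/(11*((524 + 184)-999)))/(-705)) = -6280820325/821440634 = -7.65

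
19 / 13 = 1.46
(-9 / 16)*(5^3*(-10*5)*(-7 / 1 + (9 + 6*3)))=140625 / 2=70312.50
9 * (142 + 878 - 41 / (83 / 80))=732420 / 83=8824.34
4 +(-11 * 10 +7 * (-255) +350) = -1541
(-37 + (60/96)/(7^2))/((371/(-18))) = 130491/72716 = 1.79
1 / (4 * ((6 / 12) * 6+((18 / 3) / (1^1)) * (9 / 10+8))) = 5 / 1128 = 0.00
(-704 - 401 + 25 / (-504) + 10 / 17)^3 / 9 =-847402931992418140625 / 5660840037888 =-149695615.20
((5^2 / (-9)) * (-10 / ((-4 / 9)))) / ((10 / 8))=-50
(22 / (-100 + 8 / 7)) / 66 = -7 / 2076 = -0.00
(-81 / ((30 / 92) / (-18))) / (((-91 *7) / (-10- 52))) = 1386072 / 3185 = 435.19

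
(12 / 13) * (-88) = -1056 / 13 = -81.23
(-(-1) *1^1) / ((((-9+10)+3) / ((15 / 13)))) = 15 / 52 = 0.29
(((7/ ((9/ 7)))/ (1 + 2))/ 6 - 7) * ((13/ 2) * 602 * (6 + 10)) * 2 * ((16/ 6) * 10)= -5434374400/ 243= -22363680.66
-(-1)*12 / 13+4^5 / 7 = 147.21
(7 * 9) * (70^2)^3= 7411887000000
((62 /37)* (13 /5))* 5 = 806 /37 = 21.78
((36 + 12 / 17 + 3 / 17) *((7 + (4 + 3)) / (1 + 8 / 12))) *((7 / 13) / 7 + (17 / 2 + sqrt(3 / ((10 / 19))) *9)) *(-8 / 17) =-948024 *sqrt(570) / 7225-23489928 / 18785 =-4383.16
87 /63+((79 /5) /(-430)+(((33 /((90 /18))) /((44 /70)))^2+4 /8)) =112.09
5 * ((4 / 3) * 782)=15640 / 3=5213.33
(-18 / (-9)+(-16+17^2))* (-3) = -825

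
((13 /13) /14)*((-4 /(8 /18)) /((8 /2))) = -9 /56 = -0.16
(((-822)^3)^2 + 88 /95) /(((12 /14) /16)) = 1641128311015159846208 /285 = 5758344950930385425.29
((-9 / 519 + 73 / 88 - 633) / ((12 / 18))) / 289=-28873281 / 8799472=-3.28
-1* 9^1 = -9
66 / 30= 11 / 5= 2.20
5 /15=1 /3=0.33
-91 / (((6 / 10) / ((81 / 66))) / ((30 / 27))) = -2275 / 11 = -206.82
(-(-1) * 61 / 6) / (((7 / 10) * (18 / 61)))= 18605 / 378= 49.22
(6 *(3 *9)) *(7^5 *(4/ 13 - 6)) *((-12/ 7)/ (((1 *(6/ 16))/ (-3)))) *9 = -24868674432/ 13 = -1912974956.31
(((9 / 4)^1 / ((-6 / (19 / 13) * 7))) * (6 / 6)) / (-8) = 57 / 5824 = 0.01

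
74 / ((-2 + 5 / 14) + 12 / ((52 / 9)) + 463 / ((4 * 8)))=215488 / 43397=4.97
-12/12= -1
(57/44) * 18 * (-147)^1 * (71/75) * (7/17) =-12493089/9350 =-1336.16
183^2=33489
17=17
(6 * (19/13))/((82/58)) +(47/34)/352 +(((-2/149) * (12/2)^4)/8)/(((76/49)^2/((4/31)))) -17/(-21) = 1541123241305189/223369179249216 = 6.90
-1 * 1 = -1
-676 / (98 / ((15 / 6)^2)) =-4225 / 98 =-43.11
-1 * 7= -7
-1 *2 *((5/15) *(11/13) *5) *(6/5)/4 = -11/13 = -0.85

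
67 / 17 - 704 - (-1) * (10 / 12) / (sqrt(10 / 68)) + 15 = -682.89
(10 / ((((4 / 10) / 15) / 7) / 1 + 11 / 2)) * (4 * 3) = 126000 / 5779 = 21.80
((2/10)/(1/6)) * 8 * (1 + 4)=48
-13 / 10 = -1.30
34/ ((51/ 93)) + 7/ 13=813/ 13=62.54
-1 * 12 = -12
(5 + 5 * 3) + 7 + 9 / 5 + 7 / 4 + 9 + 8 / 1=951 / 20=47.55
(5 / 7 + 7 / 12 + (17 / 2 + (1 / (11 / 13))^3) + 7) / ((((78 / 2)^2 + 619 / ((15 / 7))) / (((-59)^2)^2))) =124965677538145 / 1011751664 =123514.18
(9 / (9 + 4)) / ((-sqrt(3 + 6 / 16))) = -2*sqrt(6) / 13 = -0.38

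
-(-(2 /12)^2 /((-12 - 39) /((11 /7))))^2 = -121 /165173904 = -0.00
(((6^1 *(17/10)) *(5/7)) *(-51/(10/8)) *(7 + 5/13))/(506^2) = -249696/29124095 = -0.01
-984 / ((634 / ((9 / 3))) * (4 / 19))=-7011 / 317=-22.12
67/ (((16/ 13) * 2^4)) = 3.40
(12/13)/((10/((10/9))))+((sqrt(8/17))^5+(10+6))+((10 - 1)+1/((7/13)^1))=128*sqrt(34)/4913+7360/273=27.11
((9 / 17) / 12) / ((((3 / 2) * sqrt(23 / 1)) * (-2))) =-sqrt(23) / 1564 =-0.00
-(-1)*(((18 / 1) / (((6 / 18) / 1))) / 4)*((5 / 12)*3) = 135 / 8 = 16.88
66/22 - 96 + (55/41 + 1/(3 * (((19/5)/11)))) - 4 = -221299/2337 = -94.69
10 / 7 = 1.43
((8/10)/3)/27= 4/405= 0.01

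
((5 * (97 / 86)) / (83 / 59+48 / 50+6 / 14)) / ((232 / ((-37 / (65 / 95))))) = -3520360375 / 7486110112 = -0.47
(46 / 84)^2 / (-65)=-529 / 114660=-0.00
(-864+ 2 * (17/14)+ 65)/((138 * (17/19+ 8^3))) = -52972/4706835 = -0.01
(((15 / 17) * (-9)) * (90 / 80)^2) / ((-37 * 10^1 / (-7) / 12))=-45927 / 20128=-2.28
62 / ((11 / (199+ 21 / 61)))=753920 / 671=1123.58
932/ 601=1.55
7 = 7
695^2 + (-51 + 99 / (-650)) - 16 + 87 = 313979151 / 650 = 483044.85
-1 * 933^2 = -870489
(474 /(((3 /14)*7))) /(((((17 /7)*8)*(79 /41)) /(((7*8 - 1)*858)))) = 6771765 /17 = 398339.12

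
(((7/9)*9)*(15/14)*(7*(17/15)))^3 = 1685159/8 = 210644.88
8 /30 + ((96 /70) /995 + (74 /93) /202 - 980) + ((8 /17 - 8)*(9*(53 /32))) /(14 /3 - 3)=-5822637465047 /5560890825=-1047.07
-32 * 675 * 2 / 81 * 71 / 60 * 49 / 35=-883.56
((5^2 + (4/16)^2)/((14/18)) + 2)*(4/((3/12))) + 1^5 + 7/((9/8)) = 34952/63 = 554.79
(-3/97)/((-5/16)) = 48/485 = 0.10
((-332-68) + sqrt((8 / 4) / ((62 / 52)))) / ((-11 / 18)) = 7200 / 11-36*sqrt(403) / 341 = 652.43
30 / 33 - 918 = -10088 / 11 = -917.09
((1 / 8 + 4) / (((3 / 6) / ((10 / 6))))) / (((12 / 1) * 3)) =55 / 144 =0.38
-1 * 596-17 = -613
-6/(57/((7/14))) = -1/19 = -0.05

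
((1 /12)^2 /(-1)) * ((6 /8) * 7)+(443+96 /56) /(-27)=-199673 /12096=-16.51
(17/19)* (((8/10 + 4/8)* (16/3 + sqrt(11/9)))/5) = 221* sqrt(11)/2850 + 1768/1425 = 1.50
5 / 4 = 1.25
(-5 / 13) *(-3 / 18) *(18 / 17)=15 / 221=0.07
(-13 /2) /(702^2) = -1 /75816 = -0.00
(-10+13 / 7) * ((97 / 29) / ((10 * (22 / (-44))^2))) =-11058 / 1015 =-10.89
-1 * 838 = -838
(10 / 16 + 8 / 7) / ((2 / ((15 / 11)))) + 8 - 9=0.21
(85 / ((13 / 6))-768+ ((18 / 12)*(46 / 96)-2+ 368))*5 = -753065 / 416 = -1810.25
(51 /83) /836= 51 /69388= 0.00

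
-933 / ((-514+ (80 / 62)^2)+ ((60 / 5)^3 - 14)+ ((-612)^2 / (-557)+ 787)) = -499413441 / 704549815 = -0.71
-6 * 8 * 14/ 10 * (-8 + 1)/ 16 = 147/ 5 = 29.40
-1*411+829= 418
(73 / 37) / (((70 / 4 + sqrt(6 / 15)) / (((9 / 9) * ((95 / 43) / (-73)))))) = -33250 / 9732147 + 380 * sqrt(10) / 9732147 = -0.00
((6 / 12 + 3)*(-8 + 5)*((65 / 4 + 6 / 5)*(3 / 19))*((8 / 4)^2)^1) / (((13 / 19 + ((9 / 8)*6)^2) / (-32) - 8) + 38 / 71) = 12.99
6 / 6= 1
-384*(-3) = 1152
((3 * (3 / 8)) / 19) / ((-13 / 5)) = -45 / 1976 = -0.02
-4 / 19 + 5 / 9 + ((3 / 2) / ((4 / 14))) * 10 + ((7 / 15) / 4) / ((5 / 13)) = 908837 / 17100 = 53.15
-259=-259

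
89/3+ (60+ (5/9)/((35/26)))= 5675/63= 90.08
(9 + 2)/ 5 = 11/ 5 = 2.20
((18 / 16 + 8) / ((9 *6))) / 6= 0.03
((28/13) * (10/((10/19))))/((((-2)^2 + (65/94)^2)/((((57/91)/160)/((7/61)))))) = 145933167/468101270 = 0.31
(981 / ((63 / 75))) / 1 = 8175 / 7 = 1167.86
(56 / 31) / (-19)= -56 / 589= -0.10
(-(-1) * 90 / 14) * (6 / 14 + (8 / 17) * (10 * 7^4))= 60507495 / 833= 72638.05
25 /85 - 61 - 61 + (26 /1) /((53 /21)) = -100375 /901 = -111.40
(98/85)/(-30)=-49/1275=-0.04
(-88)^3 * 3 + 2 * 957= -2042502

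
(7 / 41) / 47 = 7 / 1927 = 0.00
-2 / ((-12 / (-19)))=-19 / 6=-3.17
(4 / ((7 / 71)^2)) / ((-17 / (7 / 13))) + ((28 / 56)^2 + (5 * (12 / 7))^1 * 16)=124.36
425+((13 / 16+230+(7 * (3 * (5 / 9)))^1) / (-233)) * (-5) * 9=1758985 / 3728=471.83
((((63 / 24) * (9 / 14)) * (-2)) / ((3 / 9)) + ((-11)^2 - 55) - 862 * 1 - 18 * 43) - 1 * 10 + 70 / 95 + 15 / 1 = -239307 / 152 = -1574.39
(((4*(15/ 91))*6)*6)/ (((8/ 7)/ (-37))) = -9990/ 13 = -768.46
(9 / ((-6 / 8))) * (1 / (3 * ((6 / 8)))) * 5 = -80 / 3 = -26.67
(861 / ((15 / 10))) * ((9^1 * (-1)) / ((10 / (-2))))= 5166 / 5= 1033.20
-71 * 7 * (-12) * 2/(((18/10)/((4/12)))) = 19880/9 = 2208.89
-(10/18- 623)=5602/9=622.44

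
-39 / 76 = -0.51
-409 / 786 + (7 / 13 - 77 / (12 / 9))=-1179809 / 20436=-57.73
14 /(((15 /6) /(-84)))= -2352 /5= -470.40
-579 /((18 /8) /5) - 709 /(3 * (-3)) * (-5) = -1680.56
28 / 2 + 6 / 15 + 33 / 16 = 1317 / 80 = 16.46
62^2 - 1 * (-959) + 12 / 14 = 4803.86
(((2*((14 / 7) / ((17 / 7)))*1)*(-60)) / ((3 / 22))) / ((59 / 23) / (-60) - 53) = 2428800 / 177769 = 13.66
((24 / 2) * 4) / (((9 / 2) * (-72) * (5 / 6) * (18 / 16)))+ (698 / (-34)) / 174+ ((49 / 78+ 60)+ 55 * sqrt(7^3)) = 156652874 / 2595645+ 385 * sqrt(7) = 1078.97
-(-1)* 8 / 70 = 4 / 35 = 0.11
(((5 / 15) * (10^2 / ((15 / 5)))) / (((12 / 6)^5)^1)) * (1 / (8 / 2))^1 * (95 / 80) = 475 / 4608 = 0.10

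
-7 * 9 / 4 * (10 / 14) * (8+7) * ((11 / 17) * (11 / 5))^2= -341.96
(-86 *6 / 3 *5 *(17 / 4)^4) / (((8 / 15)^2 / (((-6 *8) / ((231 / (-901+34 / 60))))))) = -1039441813275 / 5632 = -184559981.05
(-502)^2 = 252004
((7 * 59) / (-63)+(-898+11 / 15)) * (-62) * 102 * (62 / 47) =5315667712 / 705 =7539954.20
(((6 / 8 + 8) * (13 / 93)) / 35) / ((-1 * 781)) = -13 / 290532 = -0.00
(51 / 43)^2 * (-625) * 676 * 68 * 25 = -1868168250000 / 1849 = -1010366819.90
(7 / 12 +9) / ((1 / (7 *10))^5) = 48320125000 / 3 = 16106708333.33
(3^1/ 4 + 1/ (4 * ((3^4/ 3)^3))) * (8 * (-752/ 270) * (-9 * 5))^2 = 133572044800/ 177147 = 754018.10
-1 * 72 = -72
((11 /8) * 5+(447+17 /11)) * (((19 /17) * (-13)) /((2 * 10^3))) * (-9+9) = 0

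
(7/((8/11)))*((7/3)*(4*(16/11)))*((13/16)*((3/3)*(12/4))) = 637/2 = 318.50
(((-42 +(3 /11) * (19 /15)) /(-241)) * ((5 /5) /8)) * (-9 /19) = -20619 /2014760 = -0.01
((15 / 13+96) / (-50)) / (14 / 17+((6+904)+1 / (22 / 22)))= -7157 / 3358550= -0.00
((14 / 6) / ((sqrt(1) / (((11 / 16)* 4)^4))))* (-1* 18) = -2402.04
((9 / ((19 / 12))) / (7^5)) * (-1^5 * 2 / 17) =-216 / 5428661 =-0.00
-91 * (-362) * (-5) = -164710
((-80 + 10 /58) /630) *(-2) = 463 /1827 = 0.25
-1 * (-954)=954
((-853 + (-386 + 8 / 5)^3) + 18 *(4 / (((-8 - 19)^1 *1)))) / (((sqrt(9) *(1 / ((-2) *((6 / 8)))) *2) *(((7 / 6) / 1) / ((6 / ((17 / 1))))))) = 4295880.85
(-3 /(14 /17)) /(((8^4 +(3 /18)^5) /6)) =-1189728 /222953479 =-0.01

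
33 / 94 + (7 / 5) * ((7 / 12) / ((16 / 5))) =5471 / 9024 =0.61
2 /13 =0.15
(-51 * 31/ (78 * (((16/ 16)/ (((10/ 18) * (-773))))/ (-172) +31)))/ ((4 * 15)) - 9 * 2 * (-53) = 1533479042915/ 1607438742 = 953.99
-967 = -967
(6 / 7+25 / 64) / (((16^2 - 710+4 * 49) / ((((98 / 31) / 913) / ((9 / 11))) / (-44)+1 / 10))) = -1654133 / 3423530880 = -0.00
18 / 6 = 3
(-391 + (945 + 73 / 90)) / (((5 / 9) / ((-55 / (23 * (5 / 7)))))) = -167167 / 50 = -3343.34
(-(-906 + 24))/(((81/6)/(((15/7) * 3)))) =420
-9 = -9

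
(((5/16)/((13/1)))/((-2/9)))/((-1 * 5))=9/416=0.02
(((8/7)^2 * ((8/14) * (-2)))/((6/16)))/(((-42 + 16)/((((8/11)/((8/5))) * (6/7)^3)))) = 737280/16823807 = 0.04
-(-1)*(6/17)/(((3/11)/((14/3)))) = 308/51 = 6.04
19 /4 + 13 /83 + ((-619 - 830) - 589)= -674987 /332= -2033.09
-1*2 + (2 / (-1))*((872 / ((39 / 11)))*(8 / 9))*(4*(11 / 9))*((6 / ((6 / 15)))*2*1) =-67529786 / 1053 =-64130.85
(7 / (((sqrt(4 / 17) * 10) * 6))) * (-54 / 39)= -21 * sqrt(17) / 260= -0.33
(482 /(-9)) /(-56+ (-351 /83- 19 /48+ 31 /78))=8321248 /9357879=0.89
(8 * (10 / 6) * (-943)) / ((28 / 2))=-898.10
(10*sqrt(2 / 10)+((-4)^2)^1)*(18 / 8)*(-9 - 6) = -540 - 135*sqrt(5) / 2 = -690.93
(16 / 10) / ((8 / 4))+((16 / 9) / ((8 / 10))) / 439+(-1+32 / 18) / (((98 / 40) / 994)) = 6249704 / 19755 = 316.36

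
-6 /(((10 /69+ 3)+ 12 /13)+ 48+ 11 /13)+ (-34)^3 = -932765219 /23732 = -39304.11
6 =6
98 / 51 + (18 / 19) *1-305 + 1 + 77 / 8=-2259755 / 7752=-291.51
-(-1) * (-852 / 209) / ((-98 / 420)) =25560 / 1463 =17.47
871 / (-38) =-871 / 38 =-22.92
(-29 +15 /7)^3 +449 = -6490665 /343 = -18923.22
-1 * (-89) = 89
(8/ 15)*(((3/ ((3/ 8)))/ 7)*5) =64/ 21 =3.05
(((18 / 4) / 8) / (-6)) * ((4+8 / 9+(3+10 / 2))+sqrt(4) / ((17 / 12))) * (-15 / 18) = 2735 / 2448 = 1.12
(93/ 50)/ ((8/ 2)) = 93/ 200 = 0.46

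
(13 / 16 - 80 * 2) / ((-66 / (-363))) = -28017 / 32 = -875.53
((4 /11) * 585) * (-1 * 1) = -2340 /11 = -212.73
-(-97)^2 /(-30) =9409 /30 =313.63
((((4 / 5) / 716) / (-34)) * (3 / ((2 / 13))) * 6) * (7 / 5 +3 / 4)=-5031 / 608600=-0.01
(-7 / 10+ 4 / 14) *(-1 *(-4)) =-58 / 35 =-1.66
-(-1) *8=8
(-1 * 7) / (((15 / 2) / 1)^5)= -224 / 759375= -0.00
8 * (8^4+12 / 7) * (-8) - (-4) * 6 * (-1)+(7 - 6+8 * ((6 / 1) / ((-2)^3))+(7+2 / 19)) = -34882656 / 133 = -262275.61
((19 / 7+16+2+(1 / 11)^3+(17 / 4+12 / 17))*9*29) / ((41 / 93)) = 394775222445 / 25975796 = 15197.81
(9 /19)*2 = 18 /19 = 0.95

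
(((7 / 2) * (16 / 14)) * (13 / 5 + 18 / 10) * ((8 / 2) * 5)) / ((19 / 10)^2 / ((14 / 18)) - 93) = -3.98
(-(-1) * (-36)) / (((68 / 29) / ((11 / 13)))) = -12.99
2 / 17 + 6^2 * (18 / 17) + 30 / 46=15205 / 391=38.89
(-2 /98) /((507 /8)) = -0.00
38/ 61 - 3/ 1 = -145/ 61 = -2.38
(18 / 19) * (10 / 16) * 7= 315 / 76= 4.14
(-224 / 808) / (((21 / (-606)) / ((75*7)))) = 4200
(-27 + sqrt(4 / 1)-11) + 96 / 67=-2316 / 67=-34.57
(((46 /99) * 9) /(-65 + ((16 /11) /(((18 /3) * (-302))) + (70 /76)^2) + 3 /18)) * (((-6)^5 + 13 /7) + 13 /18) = 4911958518412 /9668541519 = 508.04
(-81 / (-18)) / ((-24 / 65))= -195 / 16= -12.19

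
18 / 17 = 1.06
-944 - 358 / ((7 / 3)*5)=-34114 / 35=-974.69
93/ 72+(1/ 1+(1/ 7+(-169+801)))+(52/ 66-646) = -10.78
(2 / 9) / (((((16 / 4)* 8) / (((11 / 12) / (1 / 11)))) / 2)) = 121 / 864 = 0.14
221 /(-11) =-221 /11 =-20.09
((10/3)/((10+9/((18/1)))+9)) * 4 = 0.68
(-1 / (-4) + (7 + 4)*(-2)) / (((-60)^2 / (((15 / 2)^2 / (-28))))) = 87 / 7168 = 0.01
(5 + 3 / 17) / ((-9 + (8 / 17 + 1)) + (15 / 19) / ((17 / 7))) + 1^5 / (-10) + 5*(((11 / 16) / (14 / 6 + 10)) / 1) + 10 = 65161063 / 6887920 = 9.46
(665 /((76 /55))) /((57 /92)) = 44275 /57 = 776.75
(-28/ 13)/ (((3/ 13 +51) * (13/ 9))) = -14/ 481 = -0.03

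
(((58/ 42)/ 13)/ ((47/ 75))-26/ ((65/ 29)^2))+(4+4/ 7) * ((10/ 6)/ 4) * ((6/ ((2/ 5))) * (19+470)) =13966.42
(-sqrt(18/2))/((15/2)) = -2/5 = -0.40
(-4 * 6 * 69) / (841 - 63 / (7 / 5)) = -414 / 199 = -2.08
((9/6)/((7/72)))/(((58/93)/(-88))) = -441936/203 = -2177.02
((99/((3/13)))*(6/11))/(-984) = -39/164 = -0.24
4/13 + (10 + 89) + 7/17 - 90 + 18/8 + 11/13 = 11329/884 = 12.82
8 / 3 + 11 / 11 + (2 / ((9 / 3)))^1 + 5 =28 / 3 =9.33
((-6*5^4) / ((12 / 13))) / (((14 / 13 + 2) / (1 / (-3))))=21125 / 48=440.10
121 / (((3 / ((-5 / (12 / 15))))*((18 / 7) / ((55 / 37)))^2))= -448380625 / 5322672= -84.24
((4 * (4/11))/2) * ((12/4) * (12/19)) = 1.38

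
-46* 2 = -92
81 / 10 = 8.10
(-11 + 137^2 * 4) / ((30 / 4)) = 10008.67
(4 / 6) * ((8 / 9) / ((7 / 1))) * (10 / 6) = 80 / 567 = 0.14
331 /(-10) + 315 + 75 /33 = 31259 /110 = 284.17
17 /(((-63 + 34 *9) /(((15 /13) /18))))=85 /18954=0.00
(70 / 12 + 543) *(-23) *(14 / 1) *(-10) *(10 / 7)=2524633.33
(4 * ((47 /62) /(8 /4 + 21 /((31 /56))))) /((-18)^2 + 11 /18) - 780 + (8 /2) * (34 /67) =-188522912626 /242326739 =-777.97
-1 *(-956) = 956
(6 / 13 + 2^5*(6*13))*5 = 162270 / 13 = 12482.31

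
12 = 12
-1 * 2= -2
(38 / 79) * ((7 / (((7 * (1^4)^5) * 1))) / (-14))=-19 / 553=-0.03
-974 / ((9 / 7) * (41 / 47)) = -320446 / 369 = -868.42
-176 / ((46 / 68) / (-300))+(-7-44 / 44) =78044.17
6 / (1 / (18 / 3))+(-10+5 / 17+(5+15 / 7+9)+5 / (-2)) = 9505 / 238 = 39.94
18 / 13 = 1.38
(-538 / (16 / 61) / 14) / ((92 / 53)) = -869677 / 10304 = -84.40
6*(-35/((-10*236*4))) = 21/944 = 0.02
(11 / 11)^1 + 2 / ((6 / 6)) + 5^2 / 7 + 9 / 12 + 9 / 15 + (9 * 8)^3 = 52255829 / 140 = 373255.92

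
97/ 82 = 1.18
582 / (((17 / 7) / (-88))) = -358512 / 17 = -21088.94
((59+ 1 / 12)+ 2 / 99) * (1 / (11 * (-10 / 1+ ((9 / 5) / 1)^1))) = -117025 / 178596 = -0.66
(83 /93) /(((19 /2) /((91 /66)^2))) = 687323 /3848526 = 0.18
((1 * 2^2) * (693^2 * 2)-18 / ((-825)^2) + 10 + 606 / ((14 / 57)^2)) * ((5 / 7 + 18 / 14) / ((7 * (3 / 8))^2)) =1827103112107456 / 1634180625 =1118054.57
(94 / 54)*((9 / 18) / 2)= 47 / 108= 0.44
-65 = -65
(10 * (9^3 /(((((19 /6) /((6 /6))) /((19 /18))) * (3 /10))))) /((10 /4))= 3240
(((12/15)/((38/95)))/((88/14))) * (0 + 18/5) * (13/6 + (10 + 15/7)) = 1803/110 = 16.39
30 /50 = 3 /5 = 0.60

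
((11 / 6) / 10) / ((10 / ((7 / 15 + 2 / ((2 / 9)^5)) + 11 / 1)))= 9773357 / 144000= 67.87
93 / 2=46.50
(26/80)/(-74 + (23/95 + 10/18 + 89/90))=-2223/493940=-0.00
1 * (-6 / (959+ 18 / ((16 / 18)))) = -24 / 3917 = -0.01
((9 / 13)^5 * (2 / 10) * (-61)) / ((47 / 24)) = -86447736 / 87253855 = -0.99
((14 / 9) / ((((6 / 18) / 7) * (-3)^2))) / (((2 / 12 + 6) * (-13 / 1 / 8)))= -1568 / 4329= -0.36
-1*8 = -8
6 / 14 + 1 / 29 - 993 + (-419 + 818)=-120488 / 203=-593.54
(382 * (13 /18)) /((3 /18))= 4966 /3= 1655.33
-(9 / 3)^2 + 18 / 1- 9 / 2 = 9 / 2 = 4.50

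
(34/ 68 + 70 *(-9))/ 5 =-1259/ 10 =-125.90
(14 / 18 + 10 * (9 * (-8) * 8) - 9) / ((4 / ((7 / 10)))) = -181699 / 180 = -1009.44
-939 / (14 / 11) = -10329 / 14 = -737.79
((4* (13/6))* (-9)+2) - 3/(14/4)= -538/7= -76.86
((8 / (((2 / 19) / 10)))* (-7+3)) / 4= -760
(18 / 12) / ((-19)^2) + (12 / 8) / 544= 2715 / 392768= 0.01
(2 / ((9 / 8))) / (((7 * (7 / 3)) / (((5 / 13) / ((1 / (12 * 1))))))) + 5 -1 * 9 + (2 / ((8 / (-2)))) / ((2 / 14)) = -8915 / 1274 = -7.00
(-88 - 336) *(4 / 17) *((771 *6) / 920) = -980712 / 1955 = -501.64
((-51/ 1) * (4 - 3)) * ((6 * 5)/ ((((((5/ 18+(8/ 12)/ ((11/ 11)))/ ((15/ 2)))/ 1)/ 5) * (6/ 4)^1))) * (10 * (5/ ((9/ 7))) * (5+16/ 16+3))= -14175000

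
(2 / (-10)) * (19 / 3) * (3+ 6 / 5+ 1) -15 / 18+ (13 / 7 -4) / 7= -18929 / 2450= -7.73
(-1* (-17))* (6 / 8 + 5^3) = 8551 / 4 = 2137.75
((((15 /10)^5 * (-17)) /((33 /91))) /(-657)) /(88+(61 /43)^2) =25743627 /4276662368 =0.01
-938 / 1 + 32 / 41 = -38426 / 41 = -937.22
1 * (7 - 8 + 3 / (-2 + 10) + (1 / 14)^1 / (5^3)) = -0.62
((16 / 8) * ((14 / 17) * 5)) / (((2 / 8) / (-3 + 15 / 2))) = 2520 / 17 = 148.24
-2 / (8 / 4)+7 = 6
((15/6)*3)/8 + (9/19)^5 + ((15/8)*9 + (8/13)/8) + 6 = 12316018123/515028592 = 23.91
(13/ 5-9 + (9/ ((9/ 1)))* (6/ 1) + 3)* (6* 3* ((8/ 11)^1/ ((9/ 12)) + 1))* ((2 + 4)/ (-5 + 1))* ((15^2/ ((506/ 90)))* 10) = -154001250/ 2783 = -55336.42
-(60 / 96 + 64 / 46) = -371 / 184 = -2.02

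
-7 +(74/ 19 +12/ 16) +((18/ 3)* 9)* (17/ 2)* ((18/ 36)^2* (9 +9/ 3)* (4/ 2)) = 209125/ 76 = 2751.64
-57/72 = -19/24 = -0.79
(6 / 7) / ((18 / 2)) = 2 / 21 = 0.10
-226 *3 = -678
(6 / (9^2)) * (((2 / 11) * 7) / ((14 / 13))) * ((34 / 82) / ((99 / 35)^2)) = 541450 / 119346777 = 0.00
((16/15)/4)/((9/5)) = 4/27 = 0.15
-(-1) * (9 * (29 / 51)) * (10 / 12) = 145 / 34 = 4.26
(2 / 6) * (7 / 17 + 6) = 109 / 51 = 2.14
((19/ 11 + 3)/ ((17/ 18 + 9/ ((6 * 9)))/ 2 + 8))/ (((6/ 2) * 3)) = 0.06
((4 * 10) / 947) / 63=40 / 59661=0.00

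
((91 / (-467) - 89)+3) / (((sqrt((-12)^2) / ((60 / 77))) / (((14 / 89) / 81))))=-402530 / 37032633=-0.01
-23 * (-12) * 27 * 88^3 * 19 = 96488257536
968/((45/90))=1936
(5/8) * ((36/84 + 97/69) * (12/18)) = 2215/2898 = 0.76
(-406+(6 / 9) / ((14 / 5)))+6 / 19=-405.45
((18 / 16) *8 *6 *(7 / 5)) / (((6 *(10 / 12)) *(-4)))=-189 / 50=-3.78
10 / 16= 5 / 8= 0.62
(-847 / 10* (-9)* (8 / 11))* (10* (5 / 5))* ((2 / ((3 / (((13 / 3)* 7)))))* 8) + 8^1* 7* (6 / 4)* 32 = 899584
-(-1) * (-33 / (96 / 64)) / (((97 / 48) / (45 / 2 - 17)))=-5808 / 97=-59.88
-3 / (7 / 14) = -6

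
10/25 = 2/5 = 0.40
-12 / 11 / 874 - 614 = -2951504 / 4807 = -614.00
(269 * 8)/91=2152/91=23.65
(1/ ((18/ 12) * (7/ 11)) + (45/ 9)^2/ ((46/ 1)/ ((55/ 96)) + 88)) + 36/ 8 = 1107199/ 194376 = 5.70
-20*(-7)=140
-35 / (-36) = 35 / 36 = 0.97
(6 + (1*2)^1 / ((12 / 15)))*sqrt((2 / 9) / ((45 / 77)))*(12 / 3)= 34*sqrt(770) / 45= 20.97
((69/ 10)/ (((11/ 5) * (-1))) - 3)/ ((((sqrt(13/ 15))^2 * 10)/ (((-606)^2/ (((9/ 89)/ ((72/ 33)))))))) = -8824681080/ 1573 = -5610096.05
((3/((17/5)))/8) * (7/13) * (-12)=-315/442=-0.71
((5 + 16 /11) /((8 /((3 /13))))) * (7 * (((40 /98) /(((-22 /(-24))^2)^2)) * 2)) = 22083840 /14655641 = 1.51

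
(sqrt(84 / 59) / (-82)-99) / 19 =-99 / 19-sqrt(1239) / 45961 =-5.21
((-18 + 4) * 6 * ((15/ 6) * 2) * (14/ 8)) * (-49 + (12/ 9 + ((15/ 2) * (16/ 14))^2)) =-18965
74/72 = 37/36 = 1.03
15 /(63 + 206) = 0.06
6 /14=3 /7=0.43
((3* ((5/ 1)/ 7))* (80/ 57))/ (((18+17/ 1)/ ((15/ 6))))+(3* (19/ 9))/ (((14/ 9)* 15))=4527/ 9310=0.49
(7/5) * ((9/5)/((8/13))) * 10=819/20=40.95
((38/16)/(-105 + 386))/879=19/1975992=0.00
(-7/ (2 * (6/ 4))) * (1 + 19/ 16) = -245/ 48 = -5.10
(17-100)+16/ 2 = -75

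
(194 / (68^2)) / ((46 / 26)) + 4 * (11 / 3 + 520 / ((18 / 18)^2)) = 334161767 / 159528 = 2094.69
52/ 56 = 13/ 14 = 0.93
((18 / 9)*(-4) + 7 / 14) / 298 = -0.03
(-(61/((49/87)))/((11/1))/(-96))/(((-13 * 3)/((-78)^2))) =-68991/4312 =-16.00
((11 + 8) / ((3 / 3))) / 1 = 19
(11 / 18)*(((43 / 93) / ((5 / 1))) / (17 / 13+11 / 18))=6149 / 208785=0.03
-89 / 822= -0.11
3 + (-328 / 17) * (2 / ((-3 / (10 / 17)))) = 9161 / 867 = 10.57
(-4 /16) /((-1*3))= 1 /12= 0.08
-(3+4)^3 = -343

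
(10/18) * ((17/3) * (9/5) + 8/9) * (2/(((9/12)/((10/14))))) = 19960/1701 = 11.73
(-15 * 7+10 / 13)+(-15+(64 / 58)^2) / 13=-1151146 / 10933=-105.29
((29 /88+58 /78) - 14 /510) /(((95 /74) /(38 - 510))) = -1331835202 /3464175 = -384.46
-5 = -5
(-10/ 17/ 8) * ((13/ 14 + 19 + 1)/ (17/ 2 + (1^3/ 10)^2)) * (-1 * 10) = 1.81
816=816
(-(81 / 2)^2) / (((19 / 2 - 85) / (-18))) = -59049 / 151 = -391.05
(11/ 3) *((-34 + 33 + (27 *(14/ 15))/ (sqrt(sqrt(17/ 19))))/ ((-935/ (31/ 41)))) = -1302 *17^(3/ 4) *19^(1/ 4)/ 296225 + 31/ 10455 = -0.07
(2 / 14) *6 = 6 / 7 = 0.86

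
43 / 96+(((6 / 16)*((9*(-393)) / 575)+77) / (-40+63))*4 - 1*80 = -84507053 / 1269600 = -66.56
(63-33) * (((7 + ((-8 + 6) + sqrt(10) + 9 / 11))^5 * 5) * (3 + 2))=101183835000 * sqrt(10) / 14641 + 3535647168000 / 161051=43808063.03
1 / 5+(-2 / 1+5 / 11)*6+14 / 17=-7713 / 935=-8.25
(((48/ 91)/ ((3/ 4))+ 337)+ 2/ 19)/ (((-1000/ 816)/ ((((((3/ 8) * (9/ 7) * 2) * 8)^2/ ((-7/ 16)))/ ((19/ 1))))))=2779542490752/ 1408486625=1973.42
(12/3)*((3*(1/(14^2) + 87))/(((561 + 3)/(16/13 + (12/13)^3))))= 18894724/5059691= 3.73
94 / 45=2.09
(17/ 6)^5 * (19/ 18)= 26977283/ 139968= 192.74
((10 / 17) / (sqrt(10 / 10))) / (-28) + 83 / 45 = 19529 / 10710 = 1.82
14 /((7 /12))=24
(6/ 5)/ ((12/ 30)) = 3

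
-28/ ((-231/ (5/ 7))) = 20/ 231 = 0.09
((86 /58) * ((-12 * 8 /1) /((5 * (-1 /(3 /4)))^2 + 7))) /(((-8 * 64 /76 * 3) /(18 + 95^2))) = 66493179 /53708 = 1238.05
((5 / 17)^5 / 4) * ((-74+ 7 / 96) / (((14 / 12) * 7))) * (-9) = 199603125 / 4452671552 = 0.04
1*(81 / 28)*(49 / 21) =27 / 4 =6.75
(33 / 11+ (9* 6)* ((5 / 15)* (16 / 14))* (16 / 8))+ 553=4180 / 7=597.14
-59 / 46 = -1.28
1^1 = 1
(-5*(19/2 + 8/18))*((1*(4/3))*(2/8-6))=20585/54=381.20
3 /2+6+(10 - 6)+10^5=200023 /2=100011.50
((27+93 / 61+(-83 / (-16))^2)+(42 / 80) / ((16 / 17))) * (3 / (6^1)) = 4371899 / 156160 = 28.00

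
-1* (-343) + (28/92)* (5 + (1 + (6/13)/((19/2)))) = 1959041/5681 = 344.84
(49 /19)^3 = 117649 /6859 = 17.15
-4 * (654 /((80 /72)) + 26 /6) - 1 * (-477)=-1894.73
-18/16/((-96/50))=75/128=0.59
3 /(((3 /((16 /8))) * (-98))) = -1 /49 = -0.02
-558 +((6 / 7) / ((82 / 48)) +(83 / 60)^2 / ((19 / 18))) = -555.69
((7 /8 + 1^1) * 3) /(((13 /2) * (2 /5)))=225 /104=2.16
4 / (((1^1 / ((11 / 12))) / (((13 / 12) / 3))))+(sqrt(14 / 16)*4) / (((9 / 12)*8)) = sqrt(14) / 6+143 / 108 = 1.95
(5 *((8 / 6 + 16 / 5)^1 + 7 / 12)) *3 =307 / 4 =76.75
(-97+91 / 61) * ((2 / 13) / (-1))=11652 / 793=14.69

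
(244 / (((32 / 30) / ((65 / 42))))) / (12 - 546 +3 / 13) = -257725 / 388584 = -0.66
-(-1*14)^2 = -196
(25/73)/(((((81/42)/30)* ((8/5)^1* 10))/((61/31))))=53375/81468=0.66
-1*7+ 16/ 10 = -27/ 5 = -5.40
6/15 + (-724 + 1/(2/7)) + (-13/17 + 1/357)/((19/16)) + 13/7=-2868349/3990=-718.88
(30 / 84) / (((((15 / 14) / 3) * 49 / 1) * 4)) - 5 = -979 / 196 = -4.99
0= 0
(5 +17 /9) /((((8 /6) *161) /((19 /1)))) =589 /966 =0.61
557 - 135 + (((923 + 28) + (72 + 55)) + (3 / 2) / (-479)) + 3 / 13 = 18683835 / 12454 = 1500.23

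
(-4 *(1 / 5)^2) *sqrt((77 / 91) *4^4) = -64 *sqrt(143) / 325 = -2.35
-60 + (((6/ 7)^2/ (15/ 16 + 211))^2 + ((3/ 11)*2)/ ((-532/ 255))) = -695446147285107/ 11540483951458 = -60.26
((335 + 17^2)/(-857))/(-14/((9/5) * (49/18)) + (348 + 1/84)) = -52416/24847001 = -0.00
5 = 5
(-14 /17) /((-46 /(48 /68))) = 84 /6647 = 0.01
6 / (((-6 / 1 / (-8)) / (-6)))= -48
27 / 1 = 27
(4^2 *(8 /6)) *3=64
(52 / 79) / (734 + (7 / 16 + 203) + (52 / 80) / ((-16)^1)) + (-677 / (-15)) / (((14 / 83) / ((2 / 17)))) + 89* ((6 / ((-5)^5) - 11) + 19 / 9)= -759.80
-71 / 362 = -0.20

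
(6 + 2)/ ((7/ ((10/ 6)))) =40/ 21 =1.90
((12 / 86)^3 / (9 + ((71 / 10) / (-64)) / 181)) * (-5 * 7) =-125107200 / 11840738989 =-0.01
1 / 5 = 0.20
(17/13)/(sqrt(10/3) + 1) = -51/91 + 17 * sqrt(30)/91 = 0.46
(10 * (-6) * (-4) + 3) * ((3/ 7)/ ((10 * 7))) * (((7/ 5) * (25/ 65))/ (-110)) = -729/ 100100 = -0.01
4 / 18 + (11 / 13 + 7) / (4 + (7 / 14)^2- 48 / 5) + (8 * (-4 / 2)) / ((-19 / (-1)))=-496286 / 237861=-2.09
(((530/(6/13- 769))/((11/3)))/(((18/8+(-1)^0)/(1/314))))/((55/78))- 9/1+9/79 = -133242835986/14994123133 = -8.89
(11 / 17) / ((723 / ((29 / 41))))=319 / 503931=0.00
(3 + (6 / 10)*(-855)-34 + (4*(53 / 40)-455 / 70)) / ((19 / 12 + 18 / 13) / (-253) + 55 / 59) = -6347796312 / 10717115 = -592.30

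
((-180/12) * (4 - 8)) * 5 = 300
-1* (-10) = 10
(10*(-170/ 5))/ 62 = -170/ 31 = -5.48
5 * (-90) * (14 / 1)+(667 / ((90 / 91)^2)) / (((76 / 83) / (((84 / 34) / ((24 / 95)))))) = 433079087 / 440640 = 982.84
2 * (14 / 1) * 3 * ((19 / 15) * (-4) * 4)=-8512 / 5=-1702.40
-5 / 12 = -0.42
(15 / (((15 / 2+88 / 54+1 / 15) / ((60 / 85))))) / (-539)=-48600 / 22751729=-0.00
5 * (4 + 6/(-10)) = 17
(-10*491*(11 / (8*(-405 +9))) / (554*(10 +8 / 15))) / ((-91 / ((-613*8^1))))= 7524575 / 47792472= 0.16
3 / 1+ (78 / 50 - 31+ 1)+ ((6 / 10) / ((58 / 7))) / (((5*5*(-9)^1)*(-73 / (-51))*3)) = -25.44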